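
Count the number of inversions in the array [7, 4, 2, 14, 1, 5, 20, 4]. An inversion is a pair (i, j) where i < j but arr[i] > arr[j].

Finding inversions in [7, 4, 2, 14, 1, 5, 20, 4]:

(0, 1): arr[0]=7 > arr[1]=4
(0, 2): arr[0]=7 > arr[2]=2
(0, 4): arr[0]=7 > arr[4]=1
(0, 5): arr[0]=7 > arr[5]=5
(0, 7): arr[0]=7 > arr[7]=4
(1, 2): arr[1]=4 > arr[2]=2
(1, 4): arr[1]=4 > arr[4]=1
(2, 4): arr[2]=2 > arr[4]=1
(3, 4): arr[3]=14 > arr[4]=1
(3, 5): arr[3]=14 > arr[5]=5
(3, 7): arr[3]=14 > arr[7]=4
(5, 7): arr[5]=5 > arr[7]=4
(6, 7): arr[6]=20 > arr[7]=4

Total inversions: 13

The array has 13 inversion(s): (0,1), (0,2), (0,4), (0,5), (0,7), (1,2), (1,4), (2,4), (3,4), (3,5), (3,7), (5,7), (6,7). Each pair (i,j) satisfies i < j and arr[i] > arr[j].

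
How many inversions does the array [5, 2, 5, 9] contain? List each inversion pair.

Finding inversions in [5, 2, 5, 9]:

(0, 1): arr[0]=5 > arr[1]=2

Total inversions: 1

The array has 1 inversion(s): (0,1). Each pair (i,j) satisfies i < j and arr[i] > arr[j].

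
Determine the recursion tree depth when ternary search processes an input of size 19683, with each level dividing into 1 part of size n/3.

For divide and conquer with division factor 3:

Problem sizes at each level:
Level 0: 19683
Level 1: 6561
Level 2: 2187
Level 3: 729
Level 4: 243
Level 5: 81
Level 6: 27
Level 7: 9
Level 8: 3
Level 9: 1

The root is level 0 and the size-1 base case is level 9 (the tree spans levels 0 through 9, i.e. 10 levels counting the root), so the depth is the number of divisions: log_3(19683) = 9

The recursion tree depth is log_3(19683) = 9. At each level, the problem size is divided by 3, so it takes 9 divisions to reduce to a base case of size 1. The algorithm makes 1 recursive call at each level.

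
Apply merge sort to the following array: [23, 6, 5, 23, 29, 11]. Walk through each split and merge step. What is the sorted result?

Merge sort trace:

Split: [23, 6, 5, 23, 29, 11] -> [23, 6, 5] and [23, 29, 11]
  Split: [23, 6, 5] -> [23] and [6, 5]
    Split: [6, 5] -> [6] and [5]
    Merge: [6] + [5] -> [5, 6]
  Merge: [23] + [5, 6] -> [5, 6, 23]
  Split: [23, 29, 11] -> [23] and [29, 11]
    Split: [29, 11] -> [29] and [11]
    Merge: [29] + [11] -> [11, 29]
  Merge: [23] + [11, 29] -> [11, 23, 29]
Merge: [5, 6, 23] + [11, 23, 29] -> [5, 6, 11, 23, 23, 29]

Final sorted array: [5, 6, 11, 23, 23, 29]

The merge sort proceeds by recursively splitting the array and merging sorted halves.
After all merges, the sorted array is [5, 6, 11, 23, 23, 29].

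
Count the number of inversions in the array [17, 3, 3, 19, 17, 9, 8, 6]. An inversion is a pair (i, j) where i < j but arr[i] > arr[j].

Finding inversions in [17, 3, 3, 19, 17, 9, 8, 6]:

(0, 1): arr[0]=17 > arr[1]=3
(0, 2): arr[0]=17 > arr[2]=3
(0, 5): arr[0]=17 > arr[5]=9
(0, 6): arr[0]=17 > arr[6]=8
(0, 7): arr[0]=17 > arr[7]=6
(3, 4): arr[3]=19 > arr[4]=17
(3, 5): arr[3]=19 > arr[5]=9
(3, 6): arr[3]=19 > arr[6]=8
(3, 7): arr[3]=19 > arr[7]=6
(4, 5): arr[4]=17 > arr[5]=9
(4, 6): arr[4]=17 > arr[6]=8
(4, 7): arr[4]=17 > arr[7]=6
(5, 6): arr[5]=9 > arr[6]=8
(5, 7): arr[5]=9 > arr[7]=6
(6, 7): arr[6]=8 > arr[7]=6

Total inversions: 15

The array has 15 inversion(s): (0,1), (0,2), (0,5), (0,6), (0,7), (3,4), (3,5), (3,6), (3,7), (4,5), (4,6), (4,7), (5,6), (5,7), (6,7). Each pair (i,j) satisfies i < j and arr[i] > arr[j].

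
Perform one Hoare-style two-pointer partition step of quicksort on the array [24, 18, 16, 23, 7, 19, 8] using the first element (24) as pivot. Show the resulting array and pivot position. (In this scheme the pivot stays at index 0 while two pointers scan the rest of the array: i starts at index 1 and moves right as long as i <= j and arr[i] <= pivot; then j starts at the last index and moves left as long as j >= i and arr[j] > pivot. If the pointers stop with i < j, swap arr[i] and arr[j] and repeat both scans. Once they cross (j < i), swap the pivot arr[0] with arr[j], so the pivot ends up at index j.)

Hoare-style two-pointer partition with pivot = 24:

Initial array: [24, 18, 16, 23, 7, 19, 8]

Pointers start at i = 1, j = 6.
i ends at 7, j ends at 6: the pointers have crossed (j < i), so scanning stops.

Swap pivot arr[0] with arr[6] to place pivot at position 6: [8, 18, 16, 23, 7, 19, 24]
Pivot position: 6

After partitioning with pivot 24, the array becomes [8, 18, 16, 23, 7, 19, 24]. The pivot is placed at index 6. All elements to the left of the pivot are <= 24, and all elements to the right are > 24.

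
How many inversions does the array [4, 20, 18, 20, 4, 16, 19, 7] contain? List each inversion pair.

Finding inversions in [4, 20, 18, 20, 4, 16, 19, 7]:

(1, 2): arr[1]=20 > arr[2]=18
(1, 4): arr[1]=20 > arr[4]=4
(1, 5): arr[1]=20 > arr[5]=16
(1, 6): arr[1]=20 > arr[6]=19
(1, 7): arr[1]=20 > arr[7]=7
(2, 4): arr[2]=18 > arr[4]=4
(2, 5): arr[2]=18 > arr[5]=16
(2, 7): arr[2]=18 > arr[7]=7
(3, 4): arr[3]=20 > arr[4]=4
(3, 5): arr[3]=20 > arr[5]=16
(3, 6): arr[3]=20 > arr[6]=19
(3, 7): arr[3]=20 > arr[7]=7
(5, 7): arr[5]=16 > arr[7]=7
(6, 7): arr[6]=19 > arr[7]=7

Total inversions: 14

The array has 14 inversion(s): (1,2), (1,4), (1,5), (1,6), (1,7), (2,4), (2,5), (2,7), (3,4), (3,5), (3,6), (3,7), (5,7), (6,7). Each pair (i,j) satisfies i < j and arr[i] > arr[j].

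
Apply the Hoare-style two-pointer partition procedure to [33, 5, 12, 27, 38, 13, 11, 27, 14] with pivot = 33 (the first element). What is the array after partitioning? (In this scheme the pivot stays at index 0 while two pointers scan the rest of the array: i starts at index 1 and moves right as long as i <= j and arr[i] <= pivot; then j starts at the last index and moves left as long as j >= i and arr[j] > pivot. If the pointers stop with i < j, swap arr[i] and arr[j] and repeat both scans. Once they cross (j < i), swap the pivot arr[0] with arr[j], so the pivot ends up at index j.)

Hoare-style two-pointer partition with pivot = 33:

Initial array: [33, 5, 12, 27, 38, 13, 11, 27, 14]

Pointers start at i = 1, j = 8.
i stops at index 4 (arr[4]=38 > 33), j stops at index 8 (arr[8]=14 <= 33): swap arr[4] and arr[8], array becomes [33, 5, 12, 27, 14, 13, 11, 27, 38]
i ends at 8, j ends at 7: the pointers have crossed (j < i), so scanning stops.

Swap pivot arr[0] with arr[7] to place pivot at position 7: [27, 5, 12, 27, 14, 13, 11, 33, 38]
Pivot position: 7

After partitioning with pivot 33, the array becomes [27, 5, 12, 27, 14, 13, 11, 33, 38]. The pivot is placed at index 7. All elements to the left of the pivot are <= 33, and all elements to the right are > 33.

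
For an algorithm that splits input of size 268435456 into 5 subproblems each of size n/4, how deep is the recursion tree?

For divide and conquer with division factor 4:

Problem sizes at each level:
Level 0: 268435456
Level 1: 67108864
Level 2: 16777216
Level 3: 4194304
Level 4: 1048576
Level 5: 262144
Level 6: 65536
Level 7: 16384
Level 8: 4096
Level 9: 1024
Level 10: 256
Level 11: 64
Level 12: 16
Level 13: 4
Level 14: 1

The root is level 0 and the size-1 base case is level 14 (the tree spans levels 0 through 14, i.e. 15 levels counting the root), so the depth is the number of divisions: log_4(268435456) = 14

The recursion tree depth is log_4(268435456) = 14. At each level, the problem size is divided by 4, so it takes 14 divisions to reduce to a base case of size 1. The algorithm makes 5 recursive calls at each level.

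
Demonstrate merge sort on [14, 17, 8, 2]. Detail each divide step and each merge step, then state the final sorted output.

Merge sort trace:

Split: [14, 17, 8, 2] -> [14, 17] and [8, 2]
  Split: [14, 17] -> [14] and [17]
  Merge: [14] + [17] -> [14, 17]
  Split: [8, 2] -> [8] and [2]
  Merge: [8] + [2] -> [2, 8]
Merge: [14, 17] + [2, 8] -> [2, 8, 14, 17]

Final sorted array: [2, 8, 14, 17]

The merge sort proceeds by recursively splitting the array and merging sorted halves.
After all merges, the sorted array is [2, 8, 14, 17].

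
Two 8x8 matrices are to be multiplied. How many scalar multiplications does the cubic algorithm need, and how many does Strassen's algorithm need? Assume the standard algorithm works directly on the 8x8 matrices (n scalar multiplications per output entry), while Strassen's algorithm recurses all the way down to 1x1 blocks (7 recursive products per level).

Matrix multiplication for 8x8 matrices:

Standard algorithm: 8^3 = 512 multiplications
Strassen's algorithm: 7^(log2(8)) = 7^3 = 343 multiplications
Savings: 512 - 343 = 169 multiplications

Standard: 512 multiplications (8^3). Strassen: 343 multiplications (7^3). Strassen reduces 8 recursive multiplications to 7 at each level.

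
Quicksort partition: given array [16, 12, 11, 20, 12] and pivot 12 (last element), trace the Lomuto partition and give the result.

Lomuto partition with pivot = 12:

Initial array: [16, 12, 11, 20, 12]

arr[0]=16 > 12: no swap
arr[1]=12 <= 12: swap with position 0, array becomes [12, 16, 11, 20, 12]
arr[2]=11 <= 12: swap with position 1, array becomes [12, 11, 16, 20, 12]
arr[3]=20 > 12: no swap

Place pivot at position 2: [12, 11, 12, 20, 16]
Pivot position: 2

After partitioning with pivot 12, the array becomes [12, 11, 12, 20, 16]. The pivot is placed at index 2. All elements to the left of the pivot are <= 12, and all elements to the right are > 12.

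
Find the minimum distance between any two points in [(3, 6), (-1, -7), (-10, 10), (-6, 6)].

Computing all pairwise distances among 4 points:

d((3, 6), (-1, -7)) = 13.6015
d((3, 6), (-10, 10)) = 13.6015
d((3, 6), (-6, 6)) = 9.0
d((-1, -7), (-10, 10)) = 19.2354
d((-1, -7), (-6, 6)) = 13.9284
d((-10, 10), (-6, 6)) = 5.6569 <-- minimum

Closest pair: (-10, 10) and (-6, 6) with distance 5.6569

The closest pair is (-10, 10) and (-6, 6) with Euclidean distance 5.6569. For 4 points, brute-force pairwise comparison is shown above. For large n, the divide-and-conquer algorithm (sort by x, recurse on halves, check the dividing strip) achieves O(n log n).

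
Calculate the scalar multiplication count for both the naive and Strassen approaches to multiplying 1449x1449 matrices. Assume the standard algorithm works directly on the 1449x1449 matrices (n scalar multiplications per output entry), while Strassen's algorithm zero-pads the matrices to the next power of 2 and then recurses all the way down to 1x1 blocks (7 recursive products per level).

Matrix multiplication for 1449x1449 matrices:

Strassen's algorithm requires power-of-2 dimensions. Pad 1449x1449 to 2048x2048 (next power of 2).

Standard algorithm: 1449^3 = 3042321849 multiplications
Strassen's algorithm: 7^(log2(2048)) = 7^11 = 1977326743 multiplications
Savings: 3042321849 - 1977326743 = 1064995106 multiplications

Standard: 3042321849 multiplications (1449^3). Strassen: 1977326743 multiplications (7^11, after padding to 2048x2048). Strassen reduces 8 recursive multiplications to 7 at each level.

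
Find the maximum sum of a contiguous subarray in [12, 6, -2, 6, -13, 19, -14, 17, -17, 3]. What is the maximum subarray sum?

Using Kadane's algorithm on [12, 6, -2, 6, -13, 19, -14, 17, -17, 3]:

Scanning through the array:
Position 1 (value 6): max_ending_here = 18, max_so_far = 18
Position 2 (value -2): max_ending_here = 16, max_so_far = 18
Position 3 (value 6): max_ending_here = 22, max_so_far = 22
Position 4 (value -13): max_ending_here = 9, max_so_far = 22
Position 5 (value 19): max_ending_here = 28, max_so_far = 28
Position 6 (value -14): max_ending_here = 14, max_so_far = 28
Position 7 (value 17): max_ending_here = 31, max_so_far = 31
Position 8 (value -17): max_ending_here = 14, max_so_far = 31
Position 9 (value 3): max_ending_here = 17, max_so_far = 31

Maximum subarray: [12, 6, -2, 6, -13, 19, -14, 17]
Maximum sum: 31

The maximum subarray is [12, 6, -2, 6, -13, 19, -14, 17] with sum 31. This subarray runs from index 0 to index 7.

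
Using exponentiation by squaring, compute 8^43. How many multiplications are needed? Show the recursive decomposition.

Computing 8^43 by squaring (build up from 8^1; each line after the first costs one multiplication):

8^1 = 8
8^2 = (8^1)^2 = 8^2 = 64
8^4 = (8^2)^2 = 64^2 = 4096
8^5 = 8 * 8^4 = 8 * 4096 = 32768
8^10 = (8^5)^2 = 32768^2 = 1073741824
8^20 = (8^10)^2 = 1073741824^2 = 1152921504606846976
8^21 = 8 * 8^20 = 8 * 1152921504606846976 = 9223372036854775808
8^42 = (8^21)^2 = 9223372036854775808^2 = 85070591730234615865843651857942052864
8^43 = 8 * 8^42 = 8 * 85070591730234615865843651857942052864 = 680564733841876926926749214863536422912

Result: 680564733841876926926749214863536422912
Multiplications needed: 8 (8 lines after 8^1)

8^43 = 680564733841876926926749214863536422912. Using exponentiation by squaring, this requires 8 multiplications. The key idea: if the exponent is even, square the half-power; if odd, multiply by the base once.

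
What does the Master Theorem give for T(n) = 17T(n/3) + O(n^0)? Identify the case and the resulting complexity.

Master Theorem for T(n) = 17T(n/3) + O(n^0):

a = 17, b = 3, c = 0
log_b(a) = log_3(17) = 2.5789

Case 1: c = 0 < log_3(17) = 2.5789
T(n) = O(n^(log_3 17))

For T(n) = 17T(n/3) + O(n^0): log_3(17) = 2.5789. This is Case 1 of the Master Theorem (c < log_b(a), work dominated by leaves), giving O(n^(log_3 17)).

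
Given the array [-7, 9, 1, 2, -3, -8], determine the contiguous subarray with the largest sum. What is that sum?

Using Kadane's algorithm on [-7, 9, 1, 2, -3, -8]:

Scanning through the array:
Position 1 (value 9): max_ending_here = 9, max_so_far = 9
Position 2 (value 1): max_ending_here = 10, max_so_far = 10
Position 3 (value 2): max_ending_here = 12, max_so_far = 12
Position 4 (value -3): max_ending_here = 9, max_so_far = 12
Position 5 (value -8): max_ending_here = 1, max_so_far = 12

Maximum subarray: [9, 1, 2]
Maximum sum: 12

The maximum subarray is [9, 1, 2] with sum 12. This subarray runs from index 1 to index 3.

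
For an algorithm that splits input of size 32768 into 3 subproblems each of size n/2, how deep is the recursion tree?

For divide and conquer with division factor 2:

Problem sizes at each level:
Level 0: 32768
Level 1: 16384
Level 2: 8192
Level 3: 4096
Level 4: 2048
Level 5: 1024
Level 6: 512
Level 7: 256
Level 8: 128
Level 9: 64
Level 10: 32
Level 11: 16
Level 12: 8
Level 13: 4
Level 14: 2
Level 15: 1

The root is level 0 and the size-1 base case is level 15 (the tree spans levels 0 through 15, i.e. 16 levels counting the root), so the depth is the number of divisions: log_2(32768) = 15

The recursion tree depth is log_2(32768) = 15. At each level, the problem size is divided by 2, so it takes 15 divisions to reduce to a base case of size 1. The algorithm makes 3 recursive calls at each level.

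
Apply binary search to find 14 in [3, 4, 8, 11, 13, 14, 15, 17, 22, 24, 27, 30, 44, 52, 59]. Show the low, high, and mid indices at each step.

Binary search for 14 in [3, 4, 8, 11, 13, 14, 15, 17, 22, 24, 27, 30, 44, 52, 59]:

lo=0, hi=14, mid=7, arr[mid]=17 -> 17 > 14, search left half
lo=0, hi=6, mid=3, arr[mid]=11 -> 11 < 14, search right half
lo=4, hi=6, mid=5, arr[mid]=14 -> Found target at index 5!

Binary search finds 14 at index 5 after 3 comparisons. The search repeatedly halves the search space by comparing with the middle element.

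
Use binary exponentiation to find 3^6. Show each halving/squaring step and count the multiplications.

Computing 3^6 by squaring (build up from 3^1; each line after the first costs one multiplication):

3^1 = 3
3^2 = (3^1)^2 = 3^2 = 9
3^3 = 3 * 3^2 = 3 * 9 = 27
3^6 = (3^3)^2 = 27^2 = 729

Result: 729
Multiplications needed: 3 (3 lines after 3^1)

3^6 = 729. Using exponentiation by squaring, this requires 3 multiplications. The key idea: if the exponent is even, square the half-power; if odd, multiply by the base once.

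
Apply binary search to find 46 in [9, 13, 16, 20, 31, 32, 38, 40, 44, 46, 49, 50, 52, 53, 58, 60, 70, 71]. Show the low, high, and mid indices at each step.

Binary search for 46 in [9, 13, 16, 20, 31, 32, 38, 40, 44, 46, 49, 50, 52, 53, 58, 60, 70, 71]:

lo=0, hi=17, mid=8, arr[mid]=44 -> 44 < 46, search right half
lo=9, hi=17, mid=13, arr[mid]=53 -> 53 > 46, search left half
lo=9, hi=12, mid=10, arr[mid]=49 -> 49 > 46, search left half
lo=9, hi=9, mid=9, arr[mid]=46 -> Found target at index 9!

Binary search finds 46 at index 9 after 4 comparisons. The search repeatedly halves the search space by comparing with the middle element.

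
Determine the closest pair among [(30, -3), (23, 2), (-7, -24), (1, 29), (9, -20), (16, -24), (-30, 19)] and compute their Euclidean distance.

Computing all pairwise distances among 7 points:

d((30, -3), (23, 2)) = 8.6023
d((30, -3), (-7, -24)) = 42.5441
d((30, -3), (1, 29)) = 43.1856
d((30, -3), (9, -20)) = 27.0185
d((30, -3), (16, -24)) = 25.2389
d((30, -3), (-30, 19)) = 63.9062
d((23, 2), (-7, -24)) = 39.6989
d((23, 2), (1, 29)) = 34.8281
d((23, 2), (9, -20)) = 26.0768
d((23, 2), (16, -24)) = 26.9258
d((23, 2), (-30, 19)) = 55.6597
d((-7, -24), (1, 29)) = 53.6004
d((-7, -24), (9, -20)) = 16.4924
d((-7, -24), (16, -24)) = 23.0
d((-7, -24), (-30, 19)) = 48.7647
d((1, 29), (9, -20)) = 49.6488
d((1, 29), (16, -24)) = 55.0818
d((1, 29), (-30, 19)) = 32.573
d((9, -20), (16, -24)) = 8.0623 <-- minimum
d((9, -20), (-30, 19)) = 55.1543
d((16, -24), (-30, 19)) = 62.9682

Closest pair: (9, -20) and (16, -24) with distance 8.0623

The closest pair is (9, -20) and (16, -24) with Euclidean distance 8.0623. For 7 points, brute-force pairwise comparison is shown above. For large n, the divide-and-conquer algorithm (sort by x, recurse on halves, check the dividing strip) achieves O(n log n).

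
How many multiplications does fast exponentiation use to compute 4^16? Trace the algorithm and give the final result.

Computing 4^16 by squaring (build up from 4^1; each line after the first costs one multiplication):

4^1 = 4
4^2 = (4^1)^2 = 4^2 = 16
4^4 = (4^2)^2 = 16^2 = 256
4^8 = (4^4)^2 = 256^2 = 65536
4^16 = (4^8)^2 = 65536^2 = 4294967296

Result: 4294967296
Multiplications needed: 4 (4 lines after 4^1)

4^16 = 4294967296. Using exponentiation by squaring, this requires 4 multiplications. The key idea: if the exponent is even, square the half-power; if odd, multiply by the base once.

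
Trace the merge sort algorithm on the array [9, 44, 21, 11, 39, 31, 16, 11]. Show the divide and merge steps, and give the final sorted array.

Merge sort trace:

Split: [9, 44, 21, 11, 39, 31, 16, 11] -> [9, 44, 21, 11] and [39, 31, 16, 11]
  Split: [9, 44, 21, 11] -> [9, 44] and [21, 11]
    Split: [9, 44] -> [9] and [44]
    Merge: [9] + [44] -> [9, 44]
    Split: [21, 11] -> [21] and [11]
    Merge: [21] + [11] -> [11, 21]
  Merge: [9, 44] + [11, 21] -> [9, 11, 21, 44]
  Split: [39, 31, 16, 11] -> [39, 31] and [16, 11]
    Split: [39, 31] -> [39] and [31]
    Merge: [39] + [31] -> [31, 39]
    Split: [16, 11] -> [16] and [11]
    Merge: [16] + [11] -> [11, 16]
  Merge: [31, 39] + [11, 16] -> [11, 16, 31, 39]
Merge: [9, 11, 21, 44] + [11, 16, 31, 39] -> [9, 11, 11, 16, 21, 31, 39, 44]

Final sorted array: [9, 11, 11, 16, 21, 31, 39, 44]

The merge sort proceeds by recursively splitting the array and merging sorted halves.
After all merges, the sorted array is [9, 11, 11, 16, 21, 31, 39, 44].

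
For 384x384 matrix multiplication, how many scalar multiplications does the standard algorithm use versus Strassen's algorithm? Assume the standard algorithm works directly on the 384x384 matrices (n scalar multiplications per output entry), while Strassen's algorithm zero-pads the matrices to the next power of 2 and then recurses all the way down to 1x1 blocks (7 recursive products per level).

Matrix multiplication for 384x384 matrices:

Strassen's algorithm requires power-of-2 dimensions. Pad 384x384 to 512x512 (next power of 2).

Standard algorithm: 384^3 = 56623104 multiplications
Strassen's algorithm: 7^(log2(512)) = 7^9 = 40353607 multiplications
Savings: 56623104 - 40353607 = 16269497 multiplications

Standard: 56623104 multiplications (384^3). Strassen: 40353607 multiplications (7^9, after padding to 512x512). Strassen reduces 8 recursive multiplications to 7 at each level.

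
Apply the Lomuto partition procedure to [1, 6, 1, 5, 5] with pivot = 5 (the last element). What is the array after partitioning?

Lomuto partition with pivot = 5:

Initial array: [1, 6, 1, 5, 5]

arr[0]=1 <= 5: swap with position 0, array becomes [1, 6, 1, 5, 5]
arr[1]=6 > 5: no swap
arr[2]=1 <= 5: swap with position 1, array becomes [1, 1, 6, 5, 5]
arr[3]=5 <= 5: swap with position 2, array becomes [1, 1, 5, 6, 5]

Place pivot at position 3: [1, 1, 5, 5, 6]
Pivot position: 3

After partitioning with pivot 5, the array becomes [1, 1, 5, 5, 6]. The pivot is placed at index 3. All elements to the left of the pivot are <= 5, and all elements to the right are > 5.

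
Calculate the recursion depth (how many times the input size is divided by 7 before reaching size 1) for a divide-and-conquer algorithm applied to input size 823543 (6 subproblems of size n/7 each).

For divide and conquer with division factor 7:

Problem sizes at each level:
Level 0: 823543
Level 1: 117649
Level 2: 16807
Level 3: 2401
Level 4: 343
Level 5: 49
Level 6: 7
Level 7: 1

The root is level 0 and the size-1 base case is level 7 (the tree spans levels 0 through 7, i.e. 8 levels counting the root), so the depth is the number of divisions: log_7(823543) = 7

The recursion tree depth is log_7(823543) = 7. At each level, the problem size is divided by 7, so it takes 7 divisions to reduce to a base case of size 1. The algorithm makes 6 recursive calls at each level.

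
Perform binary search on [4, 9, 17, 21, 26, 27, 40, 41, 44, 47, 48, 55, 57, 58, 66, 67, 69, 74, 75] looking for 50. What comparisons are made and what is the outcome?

Binary search for 50 in [4, 9, 17, 21, 26, 27, 40, 41, 44, 47, 48, 55, 57, 58, 66, 67, 69, 74, 75]:

lo=0, hi=18, mid=9, arr[mid]=47 -> 47 < 50, search right half
lo=10, hi=18, mid=14, arr[mid]=66 -> 66 > 50, search left half
lo=10, hi=13, mid=11, arr[mid]=55 -> 55 > 50, search left half
lo=10, hi=10, mid=10, arr[mid]=48 -> 48 < 50, search right half
lo=11 > hi=10, target 50 not found

Binary search determines that 50 is not in the array after 4 comparisons. The search space was exhausted without finding the target.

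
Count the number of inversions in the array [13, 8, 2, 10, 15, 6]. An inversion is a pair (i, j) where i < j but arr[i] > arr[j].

Finding inversions in [13, 8, 2, 10, 15, 6]:

(0, 1): arr[0]=13 > arr[1]=8
(0, 2): arr[0]=13 > arr[2]=2
(0, 3): arr[0]=13 > arr[3]=10
(0, 5): arr[0]=13 > arr[5]=6
(1, 2): arr[1]=8 > arr[2]=2
(1, 5): arr[1]=8 > arr[5]=6
(3, 5): arr[3]=10 > arr[5]=6
(4, 5): arr[4]=15 > arr[5]=6

Total inversions: 8

The array has 8 inversion(s): (0,1), (0,2), (0,3), (0,5), (1,2), (1,5), (3,5), (4,5). Each pair (i,j) satisfies i < j and arr[i] > arr[j].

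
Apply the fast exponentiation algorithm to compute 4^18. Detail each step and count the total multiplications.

Computing 4^18 by squaring (build up from 4^1; each line after the first costs one multiplication):

4^1 = 4
4^2 = (4^1)^2 = 4^2 = 16
4^4 = (4^2)^2 = 16^2 = 256
4^8 = (4^4)^2 = 256^2 = 65536
4^9 = 4 * 4^8 = 4 * 65536 = 262144
4^18 = (4^9)^2 = 262144^2 = 68719476736

Result: 68719476736
Multiplications needed: 5 (5 lines after 4^1)

4^18 = 68719476736. Using exponentiation by squaring, this requires 5 multiplications. The key idea: if the exponent is even, square the half-power; if odd, multiply by the base once.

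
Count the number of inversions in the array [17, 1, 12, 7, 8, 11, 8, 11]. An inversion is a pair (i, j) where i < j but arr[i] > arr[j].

Finding inversions in [17, 1, 12, 7, 8, 11, 8, 11]:

(0, 1): arr[0]=17 > arr[1]=1
(0, 2): arr[0]=17 > arr[2]=12
(0, 3): arr[0]=17 > arr[3]=7
(0, 4): arr[0]=17 > arr[4]=8
(0, 5): arr[0]=17 > arr[5]=11
(0, 6): arr[0]=17 > arr[6]=8
(0, 7): arr[0]=17 > arr[7]=11
(2, 3): arr[2]=12 > arr[3]=7
(2, 4): arr[2]=12 > arr[4]=8
(2, 5): arr[2]=12 > arr[5]=11
(2, 6): arr[2]=12 > arr[6]=8
(2, 7): arr[2]=12 > arr[7]=11
(5, 6): arr[5]=11 > arr[6]=8

Total inversions: 13

The array has 13 inversion(s): (0,1), (0,2), (0,3), (0,4), (0,5), (0,6), (0,7), (2,3), (2,4), (2,5), (2,6), (2,7), (5,6). Each pair (i,j) satisfies i < j and arr[i] > arr[j].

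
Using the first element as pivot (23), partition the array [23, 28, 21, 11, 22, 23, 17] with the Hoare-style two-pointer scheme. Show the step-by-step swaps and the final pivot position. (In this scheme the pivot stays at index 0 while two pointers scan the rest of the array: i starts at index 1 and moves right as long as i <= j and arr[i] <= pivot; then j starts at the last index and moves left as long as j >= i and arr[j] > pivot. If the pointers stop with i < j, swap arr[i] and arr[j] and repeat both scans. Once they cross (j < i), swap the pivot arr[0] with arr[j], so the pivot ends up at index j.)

Hoare-style two-pointer partition with pivot = 23:

Initial array: [23, 28, 21, 11, 22, 23, 17]

Pointers start at i = 1, j = 6.
i stops at index 1 (arr[1]=28 > 23), j stops at index 6 (arr[6]=17 <= 23): swap arr[1] and arr[6], array becomes [23, 17, 21, 11, 22, 23, 28]
i ends at 6, j ends at 5: the pointers have crossed (j < i), so scanning stops.

Swap pivot arr[0] with arr[5] to place pivot at position 5: [23, 17, 21, 11, 22, 23, 28]
Pivot position: 5

After partitioning with pivot 23, the array becomes [23, 17, 21, 11, 22, 23, 28]. The pivot is placed at index 5. All elements to the left of the pivot are <= 23, and all elements to the right are > 23.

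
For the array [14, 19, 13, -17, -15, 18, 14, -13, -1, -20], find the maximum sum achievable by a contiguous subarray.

Using Kadane's algorithm on [14, 19, 13, -17, -15, 18, 14, -13, -1, -20]:

Scanning through the array:
Position 1 (value 19): max_ending_here = 33, max_so_far = 33
Position 2 (value 13): max_ending_here = 46, max_so_far = 46
Position 3 (value -17): max_ending_here = 29, max_so_far = 46
Position 4 (value -15): max_ending_here = 14, max_so_far = 46
Position 5 (value 18): max_ending_here = 32, max_so_far = 46
Position 6 (value 14): max_ending_here = 46, max_so_far = 46
Position 7 (value -13): max_ending_here = 33, max_so_far = 46
Position 8 (value -1): max_ending_here = 32, max_so_far = 46
Position 9 (value -20): max_ending_here = 12, max_so_far = 46

Maximum subarray: [14, 19, 13]
Maximum sum: 46

The maximum subarray is [14, 19, 13] with sum 46. This subarray runs from index 0 to index 2.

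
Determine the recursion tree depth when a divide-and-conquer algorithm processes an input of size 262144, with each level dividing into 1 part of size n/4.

For divide and conquer with division factor 4:

Problem sizes at each level:
Level 0: 262144
Level 1: 65536
Level 2: 16384
Level 3: 4096
Level 4: 1024
Level 5: 256
Level 6: 64
Level 7: 16
Level 8: 4
Level 9: 1

The root is level 0 and the size-1 base case is level 9 (the tree spans levels 0 through 9, i.e. 10 levels counting the root), so the depth is the number of divisions: log_4(262144) = 9

The recursion tree depth is log_4(262144) = 9. At each level, the problem size is divided by 4, so it takes 9 divisions to reduce to a base case of size 1. The algorithm makes 1 recursive call at each level.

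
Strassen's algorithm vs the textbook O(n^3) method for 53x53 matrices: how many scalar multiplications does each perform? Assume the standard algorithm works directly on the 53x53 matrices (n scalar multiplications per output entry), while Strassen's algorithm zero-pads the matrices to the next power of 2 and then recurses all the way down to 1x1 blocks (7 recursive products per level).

Matrix multiplication for 53x53 matrices:

Strassen's algorithm requires power-of-2 dimensions. Pad 53x53 to 64x64 (next power of 2).

Standard algorithm: 53^3 = 148877 multiplications
Strassen's algorithm: 7^(log2(64)) = 7^6 = 117649 multiplications
Savings: 148877 - 117649 = 31228 multiplications

Standard: 148877 multiplications (53^3). Strassen: 117649 multiplications (7^6, after padding to 64x64). Strassen reduces 8 recursive multiplications to 7 at each level.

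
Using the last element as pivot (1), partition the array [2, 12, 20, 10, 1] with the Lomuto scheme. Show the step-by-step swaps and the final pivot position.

Lomuto partition with pivot = 1:

Initial array: [2, 12, 20, 10, 1]

arr[0]=2 > 1: no swap
arr[1]=12 > 1: no swap
arr[2]=20 > 1: no swap
arr[3]=10 > 1: no swap

Place pivot at position 0: [1, 12, 20, 10, 2]
Pivot position: 0

After partitioning with pivot 1, the array becomes [1, 12, 20, 10, 2]. The pivot is placed at index 0. All elements to the left of the pivot are <= 1, and all elements to the right are > 1.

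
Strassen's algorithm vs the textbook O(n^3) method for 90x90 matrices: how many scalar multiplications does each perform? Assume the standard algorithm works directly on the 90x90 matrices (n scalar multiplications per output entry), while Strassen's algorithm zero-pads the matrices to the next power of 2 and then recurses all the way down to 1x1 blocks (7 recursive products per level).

Matrix multiplication for 90x90 matrices:

Strassen's algorithm requires power-of-2 dimensions. Pad 90x90 to 128x128 (next power of 2).

Standard algorithm: 90^3 = 729000 multiplications
Strassen's algorithm: 7^(log2(128)) = 7^7 = 823543 multiplications
Difference: 729000 - 823543 = -94543 (Strassen uses MORE here due to padding overhead — for small or just-over-power-of-2 n, padding can outweigh the per-level savings)

Standard: 729000 multiplications (90^3). Strassen: 823543 multiplications (7^7, after padding to 128x128). Strassen reduces 8 recursive multiplications to 7 at each level.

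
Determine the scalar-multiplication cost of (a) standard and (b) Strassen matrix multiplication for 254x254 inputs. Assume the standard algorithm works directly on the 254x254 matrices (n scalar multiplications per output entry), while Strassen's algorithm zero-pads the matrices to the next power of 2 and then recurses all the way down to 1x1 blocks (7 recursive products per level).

Matrix multiplication for 254x254 matrices:

Strassen's algorithm requires power-of-2 dimensions. Pad 254x254 to 256x256 (next power of 2).

Standard algorithm: 254^3 = 16387064 multiplications
Strassen's algorithm: 7^(log2(256)) = 7^8 = 5764801 multiplications
Savings: 16387064 - 5764801 = 10622263 multiplications

Standard: 16387064 multiplications (254^3). Strassen: 5764801 multiplications (7^8, after padding to 256x256). Strassen reduces 8 recursive multiplications to 7 at each level.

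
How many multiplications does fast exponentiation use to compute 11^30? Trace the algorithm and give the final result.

Computing 11^30 by squaring (build up from 11^1; each line after the first costs one multiplication):

11^1 = 11
11^2 = (11^1)^2 = 11^2 = 121
11^3 = 11 * 11^2 = 11 * 121 = 1331
11^6 = (11^3)^2 = 1331^2 = 1771561
11^7 = 11 * 11^6 = 11 * 1771561 = 19487171
11^14 = (11^7)^2 = 19487171^2 = 379749833583241
11^15 = 11 * 11^14 = 11 * 379749833583241 = 4177248169415651
11^30 = (11^15)^2 = 4177248169415651^2 = 17449402268886407318558803753801

Result: 17449402268886407318558803753801
Multiplications needed: 7 (7 lines after 11^1)

11^30 = 17449402268886407318558803753801. Using exponentiation by squaring, this requires 7 multiplications. The key idea: if the exponent is even, square the half-power; if odd, multiply by the base once.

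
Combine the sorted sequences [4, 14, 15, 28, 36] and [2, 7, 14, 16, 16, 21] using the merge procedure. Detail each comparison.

Merging process:

Compare 4 vs 2: take 2 from right. Merged: [2]
Compare 4 vs 7: take 4 from left. Merged: [2, 4]
Compare 14 vs 7: take 7 from right. Merged: [2, 4, 7]
Compare 14 vs 14: take 14 from left. Merged: [2, 4, 7, 14]
Compare 15 vs 14: take 14 from right. Merged: [2, 4, 7, 14, 14]
Compare 15 vs 16: take 15 from left. Merged: [2, 4, 7, 14, 14, 15]
Compare 28 vs 16: take 16 from right. Merged: [2, 4, 7, 14, 14, 15, 16]
Compare 28 vs 16: take 16 from right. Merged: [2, 4, 7, 14, 14, 15, 16, 16]
Compare 28 vs 21: take 21 from right. Merged: [2, 4, 7, 14, 14, 15, 16, 16, 21]
Append remaining from left: [28, 36]. Merged: [2, 4, 7, 14, 14, 15, 16, 16, 21, 28, 36]

Final merged array: [2, 4, 7, 14, 14, 15, 16, 16, 21, 28, 36]
Total comparisons: 9

The merged array is [2, 4, 7, 14, 14, 15, 16, 16, 21, 28, 36], requiring 9 comparisons. The merge step runs in O(n) time where n is the total number of elements.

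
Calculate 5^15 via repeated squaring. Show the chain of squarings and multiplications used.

Computing 5^15 by squaring (build up from 5^1; each line after the first costs one multiplication):

5^1 = 5
5^2 = (5^1)^2 = 5^2 = 25
5^3 = 5 * 5^2 = 5 * 25 = 125
5^6 = (5^3)^2 = 125^2 = 15625
5^7 = 5 * 5^6 = 5 * 15625 = 78125
5^14 = (5^7)^2 = 78125^2 = 6103515625
5^15 = 5 * 5^14 = 5 * 6103515625 = 30517578125

Result: 30517578125
Multiplications needed: 6 (6 lines after 5^1)

5^15 = 30517578125. Using exponentiation by squaring, this requires 6 multiplications. The key idea: if the exponent is even, square the half-power; if odd, multiply by the base once.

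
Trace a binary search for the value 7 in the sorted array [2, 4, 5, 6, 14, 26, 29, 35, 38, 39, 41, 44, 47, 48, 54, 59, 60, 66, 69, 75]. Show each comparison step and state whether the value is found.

Binary search for 7 in [2, 4, 5, 6, 14, 26, 29, 35, 38, 39, 41, 44, 47, 48, 54, 59, 60, 66, 69, 75]:

lo=0, hi=19, mid=9, arr[mid]=39 -> 39 > 7, search left half
lo=0, hi=8, mid=4, arr[mid]=14 -> 14 > 7, search left half
lo=0, hi=3, mid=1, arr[mid]=4 -> 4 < 7, search right half
lo=2, hi=3, mid=2, arr[mid]=5 -> 5 < 7, search right half
lo=3, hi=3, mid=3, arr[mid]=6 -> 6 < 7, search right half
lo=4 > hi=3, target 7 not found

Binary search determines that 7 is not in the array after 5 comparisons. The search space was exhausted without finding the target.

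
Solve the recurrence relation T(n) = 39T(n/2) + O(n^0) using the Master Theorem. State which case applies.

Master Theorem for T(n) = 39T(n/2) + O(n^0):

a = 39, b = 2, c = 0
log_b(a) = log_2(39) = 5.2854

Case 1: c = 0 < log_2(39) = 5.2854
T(n) = O(n^(log_2 39))

For T(n) = 39T(n/2) + O(n^0): log_2(39) = 5.2854. This is Case 1 of the Master Theorem (c < log_b(a), work dominated by leaves), giving O(n^(log_2 39)).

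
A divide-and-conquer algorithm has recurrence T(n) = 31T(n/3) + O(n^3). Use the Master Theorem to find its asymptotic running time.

Master Theorem for T(n) = 31T(n/3) + O(n^3):

a = 31, b = 3, c = 3
log_b(a) = log_3(31) = 3.1257

Case 1: c = 3 < log_3(31) = 3.1257
T(n) = O(n^(log_3 31))

For T(n) = 31T(n/3) + O(n^3): log_3(31) = 3.1257. This is Case 1 of the Master Theorem (c < log_b(a), work dominated by leaves), giving O(n^(log_3 31)).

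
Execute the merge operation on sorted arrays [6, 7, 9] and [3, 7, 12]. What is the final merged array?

Merging process:

Compare 6 vs 3: take 3 from right. Merged: [3]
Compare 6 vs 7: take 6 from left. Merged: [3, 6]
Compare 7 vs 7: take 7 from left. Merged: [3, 6, 7]
Compare 9 vs 7: take 7 from right. Merged: [3, 6, 7, 7]
Compare 9 vs 12: take 9 from left. Merged: [3, 6, 7, 7, 9]
Append remaining from right: [12]. Merged: [3, 6, 7, 7, 9, 12]

Final merged array: [3, 6, 7, 7, 9, 12]
Total comparisons: 5

The merged array is [3, 6, 7, 7, 9, 12], requiring 5 comparisons. The merge step runs in O(n) time where n is the total number of elements.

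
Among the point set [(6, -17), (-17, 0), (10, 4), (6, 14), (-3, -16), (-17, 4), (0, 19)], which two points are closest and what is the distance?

Computing all pairwise distances among 7 points:

d((6, -17), (-17, 0)) = 28.6007
d((6, -17), (10, 4)) = 21.3776
d((6, -17), (6, 14)) = 31.0
d((6, -17), (-3, -16)) = 9.0554
d((6, -17), (-17, 4)) = 31.1448
d((6, -17), (0, 19)) = 36.4966
d((-17, 0), (10, 4)) = 27.2947
d((-17, 0), (6, 14)) = 26.9258
d((-17, 0), (-3, -16)) = 21.2603
d((-17, 0), (-17, 4)) = 4.0 <-- minimum
d((-17, 0), (0, 19)) = 25.4951
d((10, 4), (6, 14)) = 10.7703
d((10, 4), (-3, -16)) = 23.8537
d((10, 4), (-17, 4)) = 27.0
d((10, 4), (0, 19)) = 18.0278
d((6, 14), (-3, -16)) = 31.3209
d((6, 14), (-17, 4)) = 25.0799
d((6, 14), (0, 19)) = 7.8102
d((-3, -16), (-17, 4)) = 24.4131
d((-3, -16), (0, 19)) = 35.1283
d((-17, 4), (0, 19)) = 22.6716

Closest pair: (-17, 0) and (-17, 4) with distance 4.0

The closest pair is (-17, 0) and (-17, 4) with Euclidean distance 4.0. For 7 points, brute-force pairwise comparison is shown above. For large n, the divide-and-conquer algorithm (sort by x, recurse on halves, check the dividing strip) achieves O(n log n).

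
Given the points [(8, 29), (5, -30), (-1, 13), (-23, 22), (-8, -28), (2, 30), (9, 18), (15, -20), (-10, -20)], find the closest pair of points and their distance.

Computing all pairwise distances among 9 points:

d((8, 29), (5, -30)) = 59.0762
d((8, 29), (-1, 13)) = 18.3576
d((8, 29), (-23, 22)) = 31.7805
d((8, 29), (-8, -28)) = 59.203
d((8, 29), (2, 30)) = 6.0828 <-- minimum
d((8, 29), (9, 18)) = 11.0454
d((8, 29), (15, -20)) = 49.4975
d((8, 29), (-10, -20)) = 52.2015
d((5, -30), (-1, 13)) = 43.4166
d((5, -30), (-23, 22)) = 59.0593
d((5, -30), (-8, -28)) = 13.1529
d((5, -30), (2, 30)) = 60.075
d((5, -30), (9, 18)) = 48.1664
d((5, -30), (15, -20)) = 14.1421
d((5, -30), (-10, -20)) = 18.0278
d((-1, 13), (-23, 22)) = 23.7697
d((-1, 13), (-8, -28)) = 41.5933
d((-1, 13), (2, 30)) = 17.2627
d((-1, 13), (9, 18)) = 11.1803
d((-1, 13), (15, -20)) = 36.6742
d((-1, 13), (-10, -20)) = 34.2053
d((-23, 22), (-8, -28)) = 52.2015
d((-23, 22), (2, 30)) = 26.2488
d((-23, 22), (9, 18)) = 32.249
d((-23, 22), (15, -20)) = 56.6392
d((-23, 22), (-10, -20)) = 43.9659
d((-8, -28), (2, 30)) = 58.8558
d((-8, -28), (9, 18)) = 49.0408
d((-8, -28), (15, -20)) = 24.3516
d((-8, -28), (-10, -20)) = 8.2462
d((2, 30), (9, 18)) = 13.8924
d((2, 30), (15, -20)) = 51.6624
d((2, 30), (-10, -20)) = 51.4198
d((9, 18), (15, -20)) = 38.4708
d((9, 18), (-10, -20)) = 42.4853
d((15, -20), (-10, -20)) = 25.0

Closest pair: (8, 29) and (2, 30) with distance 6.0828

The closest pair is (8, 29) and (2, 30) with Euclidean distance 6.0828. For 9 points, brute-force pairwise comparison is shown above. For large n, the divide-and-conquer algorithm (sort by x, recurse on halves, check the dividing strip) achieves O(n log n).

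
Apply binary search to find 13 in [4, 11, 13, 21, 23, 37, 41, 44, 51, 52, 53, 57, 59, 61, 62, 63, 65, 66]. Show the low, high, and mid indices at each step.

Binary search for 13 in [4, 11, 13, 21, 23, 37, 41, 44, 51, 52, 53, 57, 59, 61, 62, 63, 65, 66]:

lo=0, hi=17, mid=8, arr[mid]=51 -> 51 > 13, search left half
lo=0, hi=7, mid=3, arr[mid]=21 -> 21 > 13, search left half
lo=0, hi=2, mid=1, arr[mid]=11 -> 11 < 13, search right half
lo=2, hi=2, mid=2, arr[mid]=13 -> Found target at index 2!

Binary search finds 13 at index 2 after 4 comparisons. The search repeatedly halves the search space by comparing with the middle element.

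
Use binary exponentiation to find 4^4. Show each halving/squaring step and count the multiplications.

Computing 4^4 by squaring (build up from 4^1; each line after the first costs one multiplication):

4^1 = 4
4^2 = (4^1)^2 = 4^2 = 16
4^4 = (4^2)^2 = 16^2 = 256

Result: 256
Multiplications needed: 2 (2 lines after 4^1)

4^4 = 256. Using exponentiation by squaring, this requires 2 multiplications. The key idea: if the exponent is even, square the half-power; if odd, multiply by the base once.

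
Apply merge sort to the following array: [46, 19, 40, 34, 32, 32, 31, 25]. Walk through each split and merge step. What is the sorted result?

Merge sort trace:

Split: [46, 19, 40, 34, 32, 32, 31, 25] -> [46, 19, 40, 34] and [32, 32, 31, 25]
  Split: [46, 19, 40, 34] -> [46, 19] and [40, 34]
    Split: [46, 19] -> [46] and [19]
    Merge: [46] + [19] -> [19, 46]
    Split: [40, 34] -> [40] and [34]
    Merge: [40] + [34] -> [34, 40]
  Merge: [19, 46] + [34, 40] -> [19, 34, 40, 46]
  Split: [32, 32, 31, 25] -> [32, 32] and [31, 25]
    Split: [32, 32] -> [32] and [32]
    Merge: [32] + [32] -> [32, 32]
    Split: [31, 25] -> [31] and [25]
    Merge: [31] + [25] -> [25, 31]
  Merge: [32, 32] + [25, 31] -> [25, 31, 32, 32]
Merge: [19, 34, 40, 46] + [25, 31, 32, 32] -> [19, 25, 31, 32, 32, 34, 40, 46]

Final sorted array: [19, 25, 31, 32, 32, 34, 40, 46]

The merge sort proceeds by recursively splitting the array and merging sorted halves.
After all merges, the sorted array is [19, 25, 31, 32, 32, 34, 40, 46].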